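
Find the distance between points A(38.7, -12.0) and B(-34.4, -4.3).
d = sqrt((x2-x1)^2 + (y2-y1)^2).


dx = -34.4 - 38.7 = -73.1
dy = -4.3 + 12.0 = 7.7
d = sqrt(5343.61 + 59.29) = sqrt(5402.9) = 73.5044

73.5044


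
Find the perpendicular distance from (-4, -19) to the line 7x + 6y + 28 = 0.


|7*(-4) + 6*(-19) + 28| = |-114| = 114
sqrt(49 + 36) = sqrt(85) = 9.2195
d = 114/sqrt(85) = 12.3650

12.3650


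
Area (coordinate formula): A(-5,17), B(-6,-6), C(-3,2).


-5*(-6-2) = 40
-6*(2-17) = 90
-3*(17+ 6) = -69
sum = 61
Area = |61|/2 = 30.5000

30.5000 sq units


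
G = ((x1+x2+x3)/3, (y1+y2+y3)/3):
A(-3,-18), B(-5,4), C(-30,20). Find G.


Gx = (-3- 5- 30)/3 = -38/3 = -12.6667
Gy = (-18+4+20)/3 = 6/3 = 2.0000

G = (-12.6667, 2.0000)


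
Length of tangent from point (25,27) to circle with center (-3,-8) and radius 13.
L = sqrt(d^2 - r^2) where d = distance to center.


d = sqrt((25+ 3)^2 + (27+ 8)^2) = sqrt(784+1225) = 44.8219
L = sqrt(2009.0000 - 169) = sqrt(1840.0000) = 42.8952

42.8952


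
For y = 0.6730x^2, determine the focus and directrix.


a = 0.6730
1/(4a) = 0.3715
Focus = (0, 0.3715)
Directrix: y = -0.3715

Focus = (0, 0.3715), Directrix: y = -0.3715


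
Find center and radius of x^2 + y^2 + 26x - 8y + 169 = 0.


h = -D/2 = -26/2 = -13
k = -E/2 = 8/2 = 4
r^2 = h^2 + k^2 - F = 169 + 16 - 169 = 16
r = 4

Center (-13, 4), radius = 4


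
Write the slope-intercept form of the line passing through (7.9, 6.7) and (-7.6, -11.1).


m = (-17.8)/(-15.5) = 1.1484
b = y1 - m*x1 = 6.7 - (-17.8*7.9)/(-15.5) = 6.7 - 9.0723 = -2.3723

y = 1.1484x - 2.3723


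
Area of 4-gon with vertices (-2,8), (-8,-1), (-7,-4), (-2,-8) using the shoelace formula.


sum(xi*y_{i+1}) = -2*(-1) - 8*(-4) - 7*(-8) - 2*8 = 74
sum(yi*x_{i+1}) = 8*(-8) - 1*(-7) - 4*(-2) - 8*(-2) = -33
Area = |74 + 33|/2 = 107/2 = 53.5000

53.5000 sq units


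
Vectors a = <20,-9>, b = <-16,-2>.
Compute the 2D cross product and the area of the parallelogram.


cross = 20*(-2) + 9*(-16) = -40 - 144 = -184
Parallelogram area = |-184| = 184

cross = -184, parallelogram area = 184


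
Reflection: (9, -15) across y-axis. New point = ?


Reflection rule for y-axis: (-x, y)
(9, -15) -> (-9, -15)

(-9, -15)


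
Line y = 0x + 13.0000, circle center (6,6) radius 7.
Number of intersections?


Substitute y = 0x + 13.0000: (x-6)^2 + (0x+13.0000-6)^2 = 49
Expand to Ax^2 + Bx + C = 0, where b-k = 7
A = 1+m^2 = 1
B = 2(m(b-k) - h) = 2(0*7 - 6) = -12
C = h^2 + (b-k)^2 - r^2 = 36 + 49 - 49 = 36
disc = B^2-4AC = 144.0000 - 144.0000 = 0
disc = 0

1 intersection point (tangent)


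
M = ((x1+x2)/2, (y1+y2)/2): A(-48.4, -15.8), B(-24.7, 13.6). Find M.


Mx = (-48.4 - 24.7)/2 = -73.1/2 = -36.5500
My = (-15.8 + 13.6)/2 = -2.2/2 = -1.1000

(-36.5500, -1.1000)


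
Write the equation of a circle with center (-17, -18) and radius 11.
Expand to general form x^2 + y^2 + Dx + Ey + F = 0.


(x+ 17)^2 + (y+ 18)^2 = 11^2
D = -2h = 34, E = -2k = 36
F = h^2+k^2-r^2 = 289+324-121 = 492

x^2 + y^2 + 34x + 36y + 492 = 0


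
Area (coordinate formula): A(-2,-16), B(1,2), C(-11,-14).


-2*(2+ 14) = -32
1*(-14+ 16) = 2
-11*(-16-2) = 198
sum = 168
Area = |168|/2 = 84.0000

84.0000 sq units


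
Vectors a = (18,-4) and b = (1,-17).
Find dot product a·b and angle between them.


a·b = 18*1 - 4*(-17) = 18 + 68 = 86
|a| = sqrt(324+16) = 18.4391
|b| = sqrt(1+289) = 17.0294
cos(theta) = 86/(sqrt(340)*sqrt(290)) = 86/sqrt(98600) = 0.273880
theta = arccos(86/sqrt(98600)) = 74.1047 degrees

a·b = 86, theta = 74.1047 deg


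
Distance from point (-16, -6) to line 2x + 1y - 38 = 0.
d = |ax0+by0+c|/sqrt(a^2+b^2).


|2*(-16) + 1*(-6) - 38| = |-76| = 76
sqrt(4 + 1) = sqrt(5) = 2.2361
d = 76/sqrt(5) = 33.9882

33.9882


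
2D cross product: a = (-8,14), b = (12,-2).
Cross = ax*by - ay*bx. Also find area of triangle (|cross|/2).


cross = -8*(-2) - 14*12 = 16 - 168 = -152
Triangle area = |-152|/2 = 152/2 = 76.0000

cross = -152, triangle area = 76.0000


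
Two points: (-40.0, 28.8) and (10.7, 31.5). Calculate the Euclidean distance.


dx = 10.7 + 40.0 = 50.7
dy = 31.5 - 28.8 = 2.7
d = sqrt(2570.49 + 7.29) = sqrt(2577.78) = 50.7718

50.7718


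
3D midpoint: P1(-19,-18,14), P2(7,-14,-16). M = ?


Mx = (-19+7)/2 = -6.0000
My = (-18- 14)/2 = -16.0000
Mz = (14- 16)/2 = -1.0000

M = (-6.0000, -16.0000, -1.0000)


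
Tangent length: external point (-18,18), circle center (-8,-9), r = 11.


d = sqrt((-18+ 8)^2 + (18+ 9)^2) = sqrt(100+729) = 28.7924
L = sqrt(829.0000 - 121) = sqrt(708.0000) = 26.6083

26.6083


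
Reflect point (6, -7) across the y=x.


Reflection rule for y=x: (y, x)
(6, -7) -> (-7, 6)

(-7, 6)


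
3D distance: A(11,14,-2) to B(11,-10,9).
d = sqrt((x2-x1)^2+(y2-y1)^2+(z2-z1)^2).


dx=0, dy=-24, dz=11
d = sqrt(0+576+121) = sqrt(697) = 26.4008

26.4008


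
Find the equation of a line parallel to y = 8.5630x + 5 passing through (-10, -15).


Parallel lines have equal slopes.
m2 = 8.5630
b2 = -15 - 8.5630*(-10) = 70.6300

y = 8.5630x + 70.6300


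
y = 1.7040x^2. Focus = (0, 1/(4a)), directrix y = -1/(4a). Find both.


a = 1.7040
1/(4a) = 0.1467
Focus = (0, 0.1467)
Directrix: y = -0.1467

Focus = (0, 0.1467), Directrix: y = -0.1467


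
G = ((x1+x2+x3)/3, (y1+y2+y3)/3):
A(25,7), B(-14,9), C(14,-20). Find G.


Gx = (25- 14+14)/3 = 25/3 = 8.3333
Gy = (7+9- 20)/3 = -4/3 = -1.3333

G = (8.3333, -1.3333)


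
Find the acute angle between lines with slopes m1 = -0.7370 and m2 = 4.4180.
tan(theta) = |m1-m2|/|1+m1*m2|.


m1-m2 = -5.155
1+m1*m2 = -2.256066
tan(theta) = |-5.155/(-2.256066)| = 2.284951
theta = arctan(|-5.155/(-2.256066)|) = 66.3636 degrees (acute angle)

66.3636 degrees


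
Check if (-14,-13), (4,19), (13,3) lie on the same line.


-14*(19-3) + 4*(3+ 13) + 13*(-13-19)
= -224 + 64 - 416 = -576

No, not collinear (determinant = -576)


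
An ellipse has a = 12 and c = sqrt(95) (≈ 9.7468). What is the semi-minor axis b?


b^2 = 12^2 - (sqrt(95))^2 = 144 - 95 = 49
b = sqrt(49) = 7

b = 7


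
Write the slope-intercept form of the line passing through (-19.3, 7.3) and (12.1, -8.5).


m = (-15.8)/(31.4) = -0.5032
b = y1 - m*x1 = 7.3 - (-15.8*(-19.3))/(31.4) = 7.3 - 9.7115 = -2.4115

y = -0.5032x - 2.4115


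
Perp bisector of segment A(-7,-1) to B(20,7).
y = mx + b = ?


Midpoint = (6.5, 3)
Slope of AB = dy/dx = 8/27 = 0.2963
Perp slope = -dx/dy = -27/8 = -3.3750
b = My - (perp slope)*Mx = 3 + (27*6.5)/8 = 3 + 21.9375 = 24.9375

y = -3.3750x + 24.9375


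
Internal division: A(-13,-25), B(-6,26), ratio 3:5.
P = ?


Px = (3*(-6) + 5*(-13))/8 = -83/8 = -10.3750
Py = (3*26 + 5*(-25))/8 = -47/8 = -5.8750

P = (-10.3750, -5.8750)


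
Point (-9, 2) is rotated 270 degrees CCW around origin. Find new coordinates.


cos(270) = 0, sin(270) = -1
x' = -9*0 - 2*(-1) = 2
y' = -9*(-1) + 2*0 = 9

(2, 9)


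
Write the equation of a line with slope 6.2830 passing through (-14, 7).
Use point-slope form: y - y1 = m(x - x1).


y - 7 = 6.2830(x + 14)
y = 6.2830x + 7 - 6.2830*(-14)
y = 6.2830x + 94.9620

y = 6.2830x + 94.9620


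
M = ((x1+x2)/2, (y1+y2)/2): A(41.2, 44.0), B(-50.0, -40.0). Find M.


Mx = (41.2 - 50.0)/2 = -8.8/2 = -4.4000
My = (44.0 - 40.0)/2 = 4.0/2 = 2.0000

(-4.4000, 2.0000)


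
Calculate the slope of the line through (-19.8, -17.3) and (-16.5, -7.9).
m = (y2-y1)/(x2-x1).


dy = -7.9 + 17.3 = 9.4
dx = -16.5 + 19.8 = 3.3
m = 9.4/3.3 = 2.8485

m = 2.8485


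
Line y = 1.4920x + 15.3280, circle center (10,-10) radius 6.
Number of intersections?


Substitute y = 1.4920x + 15.3280: (x-10)^2 + (1.4920x+15.3280+ 10)^2 = 36
Expand to Ax^2 + Bx + C = 0, where b-k = 25.328
A = 1+m^2 = 3.226064
B = 2(m(b-k) - h) = 2(1.4920*25.328 - 10) = 55.578752
C = h^2 + (b-k)^2 - r^2 = 100 + 641.507584 - 36 = 705.507584
disc = B^2-4AC = 3088.9977 - 9104.0505 = -6015.0528
disc < 0

0 intersection points


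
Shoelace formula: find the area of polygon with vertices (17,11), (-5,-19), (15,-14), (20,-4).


sum(xi*y_{i+1}) = 17*(-19) - 5*(-14) + 15*(-4) + 20*11 = -93
sum(yi*x_{i+1}) = 11*(-5) - 19*15 - 14*20 - 4*17 = -688
Area = |-93 + 688|/2 = 595/2 = 297.5000

297.5000 sq units


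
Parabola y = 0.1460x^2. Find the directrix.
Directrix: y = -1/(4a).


a = 0.1460
1/(4a) = 1.7123
directrix: y = -1.7123 = -1.7123

y = -1.7123


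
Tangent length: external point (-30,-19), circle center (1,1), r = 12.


d = sqrt((-30-1)^2 + (-19-1)^2) = sqrt(961+400) = 36.8917
L = sqrt(1361.0000 - 144) = sqrt(1217.0000) = 34.8855

34.8855


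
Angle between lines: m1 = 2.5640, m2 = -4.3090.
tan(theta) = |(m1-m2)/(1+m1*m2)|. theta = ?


m1-m2 = 6.873
1+m1*m2 = -10.048276
tan(theta) = |6.873/(-10.048276)| = 0.683998
theta = arctan(|6.873/(-10.048276)|) = 34.3720 degrees (acute angle)

34.3720 degrees


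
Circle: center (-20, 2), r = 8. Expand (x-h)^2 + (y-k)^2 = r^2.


(x+ 20)^2 + (y-2)^2 = 8^2
D = -2h = 40, E = -2k = -4
F = h^2+k^2-r^2 = 400+4-64 = 340

x^2 + y^2 + 40x - 4y + 340 = 0


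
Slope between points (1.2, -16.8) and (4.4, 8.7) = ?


dy = 8.7 + 16.8 = 25.5
dx = 4.4 - 1.2 = 3.2
m = 25.5/3.2 = 7.9688

m = 7.9688


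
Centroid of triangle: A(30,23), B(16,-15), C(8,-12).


Gx = (30+16+8)/3 = 54/3 = 18.0000
Gy = (23- 15- 12)/3 = -4/3 = -1.3333

G = (18.0000, -1.3333)


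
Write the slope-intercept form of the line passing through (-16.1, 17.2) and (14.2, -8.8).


m = (-26.0)/(30.3) = -0.8581
b = y1 - m*x1 = 17.2 - (-26.0*(-16.1))/(30.3) = 17.2 - 13.8152 = 3.3848

y = -0.8581x + 3.3848


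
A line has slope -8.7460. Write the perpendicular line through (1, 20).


Perpendicular slope = -1/m1 = -1/(-8.7460) = 0.1143
b2 = y0 - m2*x0 = 20 + 1/(-8.7460) = 20 - 0.1143 = 19.8857

y = 0.1143x + 19.8857


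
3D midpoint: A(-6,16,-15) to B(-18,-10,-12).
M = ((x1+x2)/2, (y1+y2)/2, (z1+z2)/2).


Mx = (-6- 18)/2 = -12.0000
My = (16- 10)/2 = 3.0000
Mz = (-15- 12)/2 = -13.5000

M = (-12.0000, 3.0000, -13.5000)


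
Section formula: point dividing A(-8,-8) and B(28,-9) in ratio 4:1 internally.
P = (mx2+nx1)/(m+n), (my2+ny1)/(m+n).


Px = (4*28 + 1*(-8))/5 = 104/5 = 20.8000
Py = (4*(-9) + 1*(-8))/5 = -44/5 = -8.8000

P = (20.8000, -8.8000)


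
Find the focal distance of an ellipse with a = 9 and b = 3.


c^2 = 9^2 - 3^2 = 81 - 9 = 72
c = sqrt(72) = 8.4853

c = 8.4853


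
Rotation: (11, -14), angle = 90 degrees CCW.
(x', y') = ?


cos(90) = 0, sin(90) = 1
x' = 11*0 + 14*1 = 14
y' = 11*1 - 14*0 = 11

(14, 11)


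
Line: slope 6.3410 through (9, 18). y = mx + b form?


y - 18 = 6.3410(x - 9)
y = 6.3410x + 18 - 6.3410*9
y = 6.3410x - 39.0690

y = 6.3410x - 39.0690


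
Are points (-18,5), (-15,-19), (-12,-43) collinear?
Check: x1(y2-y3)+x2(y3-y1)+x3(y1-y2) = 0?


-18*(-19+ 43) - 15*(-43-5) - 12*(5+ 19)
= -432 + 720 - 288 = 0

Yes, collinear (determinant = 0)


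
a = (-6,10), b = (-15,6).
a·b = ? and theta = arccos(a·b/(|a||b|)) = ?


a·b = -6*(-15) + 10*6 = 90 + 60 = 150
|a| = sqrt(36+100) = 11.6619
|b| = sqrt(225+36) = 16.1555
cos(theta) = 150/(sqrt(136)*sqrt(261)) = 150/sqrt(35496) = 0.796162
theta = arccos(150/sqrt(35496)) = 37.2348 degrees

a·b = 150, theta = 37.2348 deg


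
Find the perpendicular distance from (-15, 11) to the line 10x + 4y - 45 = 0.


|10*(-15) + 4*11 - 45| = |-151| = 151
sqrt(100 + 16) = sqrt(116) = 10.7703
d = 151/sqrt(116) = 14.0200

14.0200


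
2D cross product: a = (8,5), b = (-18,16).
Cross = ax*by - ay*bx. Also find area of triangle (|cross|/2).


cross = 8*16 - 5*(-18) = 128 + 90 = 218
Triangle area = |218|/2 = 218/2 = 109.0000

cross = 218, triangle area = 109.0000


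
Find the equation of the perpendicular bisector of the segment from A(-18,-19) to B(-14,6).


Midpoint = (-16, -6.5)
Slope of AB = dy/dx = 25/4 = 6.2500
Perp slope = -dx/dy = -4/25 = -0.1600
b = My - (perp slope)*Mx = -6.5 + (4*(-16))/25 = -6.5 - 2.5600 = -9.0600

y = -0.1600x - 9.0600


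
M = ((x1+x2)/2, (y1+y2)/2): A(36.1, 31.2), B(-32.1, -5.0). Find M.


Mx = (36.1 - 32.1)/2 = 4.0/2 = 2.0000
My = (31.2 - 5.0)/2 = 26.2/2 = 13.1000

(2.0000, 13.1000)


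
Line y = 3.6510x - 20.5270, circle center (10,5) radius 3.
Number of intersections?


Substitute y = 3.6510x - 20.5270: (x-10)^2 + (3.6510x- 20.5270-5)^2 = 9
Expand to Ax^2 + Bx + C = 0, where b-k = -25.527
A = 1+m^2 = 14.329801
B = 2(m(b-k) - h) = 2(3.6510*(-25.527) - 10) = -206.398154
C = h^2 + (b-k)^2 - r^2 = 100 + 651.627729 - 9 = 742.627729
disc = B^2-4AC = 42600.1980 - 42566.8303 = 33.3677
disc > 0

2 intersection points


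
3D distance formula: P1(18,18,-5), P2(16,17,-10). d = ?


dx=-2, dy=-1, dz=-5
d = sqrt(4+1+25) = sqrt(30) = 5.4772

5.4772


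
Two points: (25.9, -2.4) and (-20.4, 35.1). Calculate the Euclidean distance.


dx = -20.4 - 25.9 = -46.3
dy = 35.1 + 2.4 = 37.5
d = sqrt(2143.69 + 1406.25) = sqrt(3549.94) = 59.5814

59.5814


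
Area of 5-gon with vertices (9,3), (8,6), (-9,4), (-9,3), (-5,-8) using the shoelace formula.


sum(xi*y_{i+1}) = 9*6 + 8*4 - 9*3 - 9*(-8) - 5*3 = 116
sum(yi*x_{i+1}) = 3*8 + 6*(-9) + 4*(-9) + 3*(-5) - 8*9 = -153
Area = |116 + 153|/2 = 269/2 = 134.5000

134.5000 sq units


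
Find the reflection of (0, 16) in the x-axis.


Reflection rule for x-axis: (x, -y)
(0, 16) -> (0, -16)

(0, -16)


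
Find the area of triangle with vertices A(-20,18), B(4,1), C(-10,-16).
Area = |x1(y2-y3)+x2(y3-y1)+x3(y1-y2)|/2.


-20*(1+ 16) = -340
4*(-16-18) = -136
-10*(18-1) = -170
sum = -646
Area = |-646|/2 = 323.0000

323.0000 sq units


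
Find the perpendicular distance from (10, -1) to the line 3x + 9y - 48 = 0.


|3*10 + 9*(-1) - 48| = |-27| = 27
sqrt(9 + 81) = sqrt(90) = 9.4868
d = 27/sqrt(90) = 2.8460

2.8460


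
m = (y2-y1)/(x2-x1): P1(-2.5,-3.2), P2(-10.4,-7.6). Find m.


dy = -7.6 + 3.2 = -4.4
dx = -10.4 + 2.5 = -7.9
m = -4.4/(-7.9) = 0.5570

m = 0.5570


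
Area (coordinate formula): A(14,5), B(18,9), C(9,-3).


14*(9+ 3) = 168
18*(-3-5) = -144
9*(5-9) = -36
sum = -12
Area = |-12|/2 = 6.0000

6.0000 sq units


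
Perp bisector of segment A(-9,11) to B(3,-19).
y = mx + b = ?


Midpoint = (-3, -4)
Slope of AB = dy/dx = -30/12 = -2.5000
Perp slope = -dx/dy = 12/30 = 0.4000
b = My - (perp slope)*Mx = -4 + (12*(-3))/(-30) = -4 + 1.2000 = -2.8000

y = 0.4000x - 2.8000


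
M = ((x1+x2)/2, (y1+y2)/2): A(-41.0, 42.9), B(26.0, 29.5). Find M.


Mx = (-41.0 + 26.0)/2 = -15.0/2 = -7.5000
My = (42.9 + 29.5)/2 = 72.4/2 = 36.2000

(-7.5000, 36.2000)


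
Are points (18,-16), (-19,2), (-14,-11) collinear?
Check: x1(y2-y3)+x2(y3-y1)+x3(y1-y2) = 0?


18*(2+ 11) - 19*(-11+ 16) - 14*(-16-2)
= 234 - 95 + 252 = 391

No, not collinear (determinant = 391)


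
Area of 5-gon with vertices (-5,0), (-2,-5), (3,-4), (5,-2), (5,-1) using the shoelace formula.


sum(xi*y_{i+1}) = -5*(-5) - 2*(-4) + 3*(-2) + 5*(-1) + 5*0 = 22
sum(yi*x_{i+1}) = 0*(-2) - 5*3 - 4*5 - 2*5 - 1*(-5) = -40
Area = |22 + 40|/2 = 62/2 = 31.0000

31.0000 sq units


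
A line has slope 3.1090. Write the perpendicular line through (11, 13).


Perpendicular slope = -1/m1 = -1/3.1090 = -0.3216
b2 = y0 - m2*x0 = 13 + 11/3.1090 = 13 + 3.5381 = 16.5381

y = -0.3216x + 16.5381


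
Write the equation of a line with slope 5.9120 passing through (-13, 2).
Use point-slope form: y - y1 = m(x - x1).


y - 2 = 5.9120(x + 13)
y = 5.9120x + 2 - 5.9120*(-13)
y = 5.9120x + 78.8560

y = 5.9120x + 78.8560


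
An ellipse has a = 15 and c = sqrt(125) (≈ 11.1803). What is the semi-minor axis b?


b^2 = 15^2 - (sqrt(125))^2 = 225 - 125 = 100
b = sqrt(100) = 10

b = 10


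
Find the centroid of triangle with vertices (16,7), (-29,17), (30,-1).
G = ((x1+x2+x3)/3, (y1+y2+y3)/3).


Gx = (16- 29+30)/3 = 17/3 = 5.6667
Gy = (7+17- 1)/3 = 23/3 = 7.6667

G = (5.6667, 7.6667)


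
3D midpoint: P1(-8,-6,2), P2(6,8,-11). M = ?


Mx = (-8+6)/2 = -1.0000
My = (-6+8)/2 = 1.0000
Mz = (2- 11)/2 = -4.5000

M = (-1.0000, 1.0000, -4.5000)


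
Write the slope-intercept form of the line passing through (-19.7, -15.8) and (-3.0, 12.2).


m = (28.0)/(16.7) = 1.6766
b = y1 - m*x1 = -15.8 - (28.0*(-19.7))/(16.7) = -15.8 + 33.0299 = 17.2299

y = 1.6766x + 17.2299


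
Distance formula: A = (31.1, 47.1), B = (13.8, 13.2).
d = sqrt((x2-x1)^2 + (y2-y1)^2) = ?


dx = 13.8 - 31.1 = -17.3
dy = 13.2 - 47.1 = -33.9
d = sqrt(299.29 + 1149.21) = sqrt(1448.5) = 38.0592

38.0592


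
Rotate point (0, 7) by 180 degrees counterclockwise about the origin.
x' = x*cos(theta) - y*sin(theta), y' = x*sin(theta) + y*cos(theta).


cos(180) = -1, sin(180) = 0
x' = 0*(-1) - 7*0 = 0
y' = 0*0 + 7*(-1) = -7

(0, -7)


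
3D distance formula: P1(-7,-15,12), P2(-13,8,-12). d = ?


dx=-6, dy=23, dz=-24
d = sqrt(36+529+576) = sqrt(1141) = 33.7787

33.7787


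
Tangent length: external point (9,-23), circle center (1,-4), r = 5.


d = sqrt((9-1)^2 + (-23+ 4)^2) = sqrt(64+361) = 20.6155
L = sqrt(425.0000 - 25) = sqrt(400.0000) = 20.0000

20.0000


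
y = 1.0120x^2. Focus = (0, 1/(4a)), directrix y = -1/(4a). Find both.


a = 1.0120
1/(4a) = 0.2470
Focus = (0, 0.2470)
Directrix: y = -0.2470

Focus = (0, 0.2470), Directrix: y = -0.2470


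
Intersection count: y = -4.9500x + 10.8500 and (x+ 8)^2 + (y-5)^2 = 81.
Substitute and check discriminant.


Substitute y = -4.9500x + 10.8500: (x+ 8)^2 + (-4.9500x+10.8500-5)^2 = 81
Expand to Ax^2 + Bx + C = 0, where b-k = 5.85
A = 1+m^2 = 25.5025
B = 2(m(b-k) - h) = 2(-4.9500*5.85 + 8) = -41.915
C = h^2 + (b-k)^2 - r^2 = 64 + 34.2225 - 81 = 17.2225
disc = B^2-4AC = 1756.8672 - 1756.8672 = 0
disc = 0

1 intersection point (tangent)


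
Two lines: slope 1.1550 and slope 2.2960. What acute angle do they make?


m1-m2 = -1.141
1+m1*m2 = 3.65188
tan(theta) = |-1.141/3.65188| = 0.312442
theta = arctan(|-1.141/3.65188|) = 17.3510 degrees (acute angle)

17.3510 degrees


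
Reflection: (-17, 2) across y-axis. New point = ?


Reflection rule for y-axis: (-x, y)
(-17, 2) -> (17, 2)

(17, 2)


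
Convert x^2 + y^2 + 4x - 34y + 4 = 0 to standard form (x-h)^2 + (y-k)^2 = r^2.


h = -D/2 = -4/2 = -2
k = -E/2 = 34/2 = 17
r^2 = h^2 + k^2 - F = 4 + 289 - 4 = 289
r = 17

Center (-2, 17), radius = 17


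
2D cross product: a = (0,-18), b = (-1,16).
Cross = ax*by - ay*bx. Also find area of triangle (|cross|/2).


cross = 0*16 + 18*(-1) = 0 - 18 = -18
Triangle area = |-18|/2 = 18/2 = 9.0000

cross = -18, triangle area = 9.0000


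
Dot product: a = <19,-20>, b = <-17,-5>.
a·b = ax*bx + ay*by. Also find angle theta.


a·b = 19*(-17) - 20*(-5) = -323 + 100 = -223
|a| = sqrt(361+400) = 27.5862
|b| = sqrt(289+25) = 17.7200
cos(theta) = -223/(sqrt(761)*sqrt(314)) = -223/sqrt(238954) = -0.456192
theta = arccos(-223/sqrt(238954)) = 117.1417 degrees

a·b = -223, theta = 117.1417 deg


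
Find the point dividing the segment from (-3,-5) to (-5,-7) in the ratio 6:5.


Px = (6*(-5) + 5*(-3))/11 = -45/11 = -4.0909
Py = (6*(-7) + 5*(-5))/11 = -67/11 = -6.0909

P = (-4.0909, -6.0909)


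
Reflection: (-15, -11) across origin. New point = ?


Reflection rule for origin: (-x, -y)
(-15, -11) -> (15, 11)

(15, 11)


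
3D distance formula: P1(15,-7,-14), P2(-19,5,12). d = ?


dx=-34, dy=12, dz=26
d = sqrt(1156+144+676) = sqrt(1976) = 44.4522

44.4522


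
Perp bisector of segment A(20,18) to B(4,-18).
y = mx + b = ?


Midpoint = (12, 0)
Slope of AB = dy/dx = -36/(-16) = 2.2500
Perp slope = -dx/dy = -16/36 = -0.4444
b = My - (perp slope)*Mx = 0 + (-16*12)/(-36) = 0 + 5.3333 = 5.3333

y = -0.4444x + 5.3333


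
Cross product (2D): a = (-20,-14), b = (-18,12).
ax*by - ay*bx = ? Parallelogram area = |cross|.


cross = -20*12 + 14*(-18) = -240 - 252 = -492
Parallelogram area = |-492| = 492

cross = -492, parallelogram area = 492


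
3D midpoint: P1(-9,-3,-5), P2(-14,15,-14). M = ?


Mx = (-9- 14)/2 = -11.5000
My = (-3+15)/2 = 6.0000
Mz = (-5- 14)/2 = -9.5000

M = (-11.5000, 6.0000, -9.5000)


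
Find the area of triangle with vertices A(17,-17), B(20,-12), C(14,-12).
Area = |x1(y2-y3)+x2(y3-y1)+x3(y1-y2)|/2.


17*(-12+ 12) = 0
20*(-12+ 17) = 100
14*(-17+ 12) = -70
sum = 30
Area = |30|/2 = 15.0000

15.0000 sq units


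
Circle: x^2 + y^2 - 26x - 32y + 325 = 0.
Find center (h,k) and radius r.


h = -D/2 = 26/2 = 13
k = -E/2 = 32/2 = 16
r^2 = h^2 + k^2 - F = 169 + 256 - 325 = 100
r = 10

Center (13, 16), radius = 10


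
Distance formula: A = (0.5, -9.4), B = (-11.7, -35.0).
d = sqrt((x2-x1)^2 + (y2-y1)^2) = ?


dx = -11.7 - 0.5 = -12.2
dy = -35.0 + 9.4 = -25.6
d = sqrt(148.84 + 655.36) = sqrt(804.2) = 28.3584

28.3584


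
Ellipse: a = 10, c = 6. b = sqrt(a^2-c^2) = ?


b^2 = 10^2 - (6)^2 = 100 - 36 = 64
b = sqrt(64) = 8

b = 8


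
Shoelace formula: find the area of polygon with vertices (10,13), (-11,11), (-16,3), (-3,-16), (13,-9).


sum(xi*y_{i+1}) = 10*11 - 11*3 - 16*(-16) - 3*(-9) + 13*13 = 529
sum(yi*x_{i+1}) = 13*(-11) + 11*(-16) + 3*(-3) - 16*13 - 9*10 = -626
Area = |529 + 626|/2 = 1155/2 = 577.5000

577.5000 sq units


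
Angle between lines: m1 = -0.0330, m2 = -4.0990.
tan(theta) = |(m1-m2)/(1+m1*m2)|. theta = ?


m1-m2 = 4.066
1+m1*m2 = 1.135267
tan(theta) = |4.066/1.135267| = 3.581536
theta = arctan(|4.066/1.135267|) = 74.3997 degrees (acute angle)

74.3997 degrees


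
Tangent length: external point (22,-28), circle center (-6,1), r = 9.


d = sqrt((22+ 6)^2 + (-28-1)^2) = sqrt(784+841) = 40.3113
L = sqrt(1625.0000 - 81) = sqrt(1544.0000) = 39.2938

39.2938


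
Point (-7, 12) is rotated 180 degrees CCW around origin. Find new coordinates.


cos(180) = -1, sin(180) = 0
x' = -7*(-1) - 12*0 = 7
y' = -7*0 + 12*(-1) = -12

(7, -12)


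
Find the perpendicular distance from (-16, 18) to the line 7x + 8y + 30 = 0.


|7*(-16) + 8*18 + 30| = |62| = 62
sqrt(49 + 64) = sqrt(113) = 10.6301
d = 62/sqrt(113) = 5.8325

5.8325


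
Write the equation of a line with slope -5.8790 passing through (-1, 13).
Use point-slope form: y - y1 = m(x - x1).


y - 13 = -5.8790(x + 1)
y = -5.8790x + 13 + 5.8790*(-1)
y = -5.8790x + 7.1210

y = -5.8790x + 7.1210


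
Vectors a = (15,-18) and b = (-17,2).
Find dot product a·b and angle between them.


a·b = 15*(-17) - 18*2 = -255 - 36 = -291
|a| = sqrt(225+324) = 23.4307
|b| = sqrt(289+4) = 17.1172
cos(theta) = -291/(sqrt(549)*sqrt(293)) = -291/sqrt(160857) = -0.725559
theta = arccos(-291/sqrt(160857)) = 136.5154 degrees

a·b = -291, theta = 136.5154 deg


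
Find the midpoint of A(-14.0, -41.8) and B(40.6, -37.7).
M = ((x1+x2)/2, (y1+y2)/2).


Mx = (-14.0 + 40.6)/2 = 26.6/2 = 13.3000
My = (-41.8 - 37.7)/2 = -79.5/2 = -39.7500

(13.3000, -39.7500)


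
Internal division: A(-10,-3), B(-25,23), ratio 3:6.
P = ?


Px = (3*(-25) + 6*(-10))/9 = -135/9 = -15.0000
Py = (3*23 + 6*(-3))/9 = 51/9 = 5.6667

P = (-15.0000, 5.6667)


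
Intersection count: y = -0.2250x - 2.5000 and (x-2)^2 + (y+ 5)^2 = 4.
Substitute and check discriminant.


Substitute y = -0.2250x - 2.5000: (x-2)^2 + (-0.2250x- 2.5000+ 5)^2 = 4
Expand to Ax^2 + Bx + C = 0, where b-k = 2.5
A = 1+m^2 = 1.050625
B = 2(m(b-k) - h) = 2(-0.2250*2.5 - 2) = -5.125
C = h^2 + (b-k)^2 - r^2 = 4 + 6.25 - 4 = 6.25
disc = B^2-4AC = 26.2656 - 26.2656 = 0
disc = 0

1 intersection point (tangent)


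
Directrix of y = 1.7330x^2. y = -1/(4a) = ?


a = 1.7330
1/(4a) = 0.1443
directrix: y = -0.1443 = -0.1443

y = -0.1443


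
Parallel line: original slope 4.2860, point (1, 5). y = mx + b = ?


Parallel lines have equal slopes.
m2 = 4.2860
b2 = 5 - 4.2860*1 = 0.7140

y = 4.2860x + 0.7140


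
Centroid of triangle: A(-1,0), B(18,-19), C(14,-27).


Gx = (-1+18+14)/3 = 31/3 = 10.3333
Gy = (0- 19- 27)/3 = -46/3 = -15.3333

G = (10.3333, -15.3333)


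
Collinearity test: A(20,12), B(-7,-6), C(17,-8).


20*(-6+ 8) - 7*(-8-12) + 17*(12+ 6)
= 40 + 140 + 306 = 486

No, not collinear (determinant = 486)


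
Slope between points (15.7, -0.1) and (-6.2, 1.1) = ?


dy = 1.1 + 0.1 = 1.2
dx = -6.2 - 15.7 = -21.9
m = 1.2/(-21.9) = -0.0548

m = -0.0548


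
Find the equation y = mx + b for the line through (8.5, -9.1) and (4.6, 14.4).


m = (23.5)/(-3.9) = -6.0256
b = y1 - m*x1 = -9.1 - (23.5*8.5)/(-3.9) = -9.1 + 51.2179 = 42.1179

y = -6.0256x + 42.1179


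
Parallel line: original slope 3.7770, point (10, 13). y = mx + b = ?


Parallel lines have equal slopes.
m2 = 3.7770
b2 = 13 - 3.7770*10 = -24.7700

y = 3.7770x - 24.7700


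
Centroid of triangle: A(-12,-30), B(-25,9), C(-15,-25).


Gx = (-12- 25- 15)/3 = -52/3 = -17.3333
Gy = (-30+9- 25)/3 = -46/3 = -15.3333

G = (-17.3333, -15.3333)


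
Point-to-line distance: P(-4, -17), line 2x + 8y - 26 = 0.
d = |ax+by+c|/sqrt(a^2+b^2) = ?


|2*(-4) + 8*(-17) - 26| = |-170| = 170
sqrt(4 + 64) = sqrt(68) = 8.2462
d = 170/sqrt(68) = 20.6155

20.6155


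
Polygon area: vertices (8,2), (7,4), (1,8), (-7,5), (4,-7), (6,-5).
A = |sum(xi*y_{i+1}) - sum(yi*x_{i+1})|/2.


sum(xi*y_{i+1}) = 8*4 + 7*8 + 1*5 - 7*(-7) + 4*(-5) + 6*2 = 134
sum(yi*x_{i+1}) = 2*7 + 4*1 + 8*(-7) + 5*4 - 7*6 - 5*8 = -100
Area = |134 + 100|/2 = 234/2 = 117.0000

117.0000 sq units


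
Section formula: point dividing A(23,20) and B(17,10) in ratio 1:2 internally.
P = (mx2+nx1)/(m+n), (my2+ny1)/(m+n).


Px = (1*17 + 2*23)/3 = 63/3 = 21.0000
Py = (1*10 + 2*20)/3 = 50/3 = 16.6667

P = (21.0000, 16.6667)


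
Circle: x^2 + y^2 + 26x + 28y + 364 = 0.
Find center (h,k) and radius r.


h = -D/2 = -26/2 = -13
k = -E/2 = -28/2 = -14
r^2 = h^2 + k^2 - F = 169 + 196 - 364 = 1
r = 1

Center (-13, -14), radius = 1


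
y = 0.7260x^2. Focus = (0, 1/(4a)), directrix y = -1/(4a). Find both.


a = 0.7260
1/(4a) = 0.3444
Focus = (0, 0.3444)
Directrix: y = -0.3444

Focus = (0, 0.3444), Directrix: y = -0.3444


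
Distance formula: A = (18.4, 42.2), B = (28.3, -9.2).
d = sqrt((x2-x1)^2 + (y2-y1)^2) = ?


dx = 28.3 - 18.4 = 9.9
dy = -9.2 - 42.2 = -51.4
d = sqrt(98.01 + 2641.96) = sqrt(2739.97) = 52.3447

52.3447


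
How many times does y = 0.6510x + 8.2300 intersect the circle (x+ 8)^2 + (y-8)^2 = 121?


Substitute y = 0.6510x + 8.2300: (x+ 8)^2 + (0.6510x+8.2300-8)^2 = 121
Expand to Ax^2 + Bx + C = 0, where b-k = 0.23
A = 1+m^2 = 1.423801
B = 2(m(b-k) - h) = 2(0.6510*0.23 + 8) = 16.29946
C = h^2 + (b-k)^2 - r^2 = 64 + 0.0529 - 121 = -56.9471
disc = B^2-4AC = 265.6724 + 324.3254 = 589.9978
disc > 0

2 intersection points


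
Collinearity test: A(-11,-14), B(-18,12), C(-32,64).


-11*(12-64) - 18*(64+ 14) - 32*(-14-12)
= 572 - 1404 + 832 = 0

Yes, collinear (determinant = 0)


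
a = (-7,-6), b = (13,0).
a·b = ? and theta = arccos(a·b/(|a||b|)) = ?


a·b = -7*13 - 6*0 = -91 + 0 = -91
|a| = sqrt(49+36) = 9.2195
|b| = sqrt(169+0) = 13.0000
cos(theta) = -91/(sqrt(85)*sqrt(169)) = -91/sqrt(14365) = -0.759257
theta = arccos(-91/sqrt(14365)) = 139.3987 degrees

a·b = -91, theta = 139.3987 deg


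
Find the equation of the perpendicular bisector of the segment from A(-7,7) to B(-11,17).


Midpoint = (-9, 12)
Slope of AB = dy/dx = 10/(-4) = -2.5000
Perp slope = -dx/dy = 4/10 = 0.4000
b = My - (perp slope)*Mx = 12 + (-4*(-9))/10 = 12 + 3.6000 = 15.6000

y = 0.4000x + 15.6000


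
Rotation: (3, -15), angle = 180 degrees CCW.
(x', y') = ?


cos(180) = -1, sin(180) = 0
x' = 3*(-1) + 15*0 = -3
y' = 3*0 - 15*(-1) = 15

(-3, 15)


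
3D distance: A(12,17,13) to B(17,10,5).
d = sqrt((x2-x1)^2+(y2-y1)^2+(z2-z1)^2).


dx=5, dy=-7, dz=-8
d = sqrt(25+49+64) = sqrt(138) = 11.7473

11.7473


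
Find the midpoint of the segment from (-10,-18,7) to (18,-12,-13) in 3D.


Mx = (-10+18)/2 = 4.0000
My = (-18- 12)/2 = -15.0000
Mz = (7- 13)/2 = -3.0000

M = (4.0000, -15.0000, -3.0000)


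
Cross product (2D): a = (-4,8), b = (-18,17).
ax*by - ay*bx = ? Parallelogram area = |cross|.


cross = -4*17 - 8*(-18) = -68 + 144 = 76
Parallelogram area = |76| = 76

cross = 76, parallelogram area = 76


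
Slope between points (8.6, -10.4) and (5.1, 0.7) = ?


dy = 0.7 + 10.4 = 11.1
dx = 5.1 - 8.6 = -3.5
m = 11.1/(-3.5) = -3.1714

m = -3.1714


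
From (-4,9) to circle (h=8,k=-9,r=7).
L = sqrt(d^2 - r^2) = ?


d = sqrt((-4-8)^2 + (9+ 9)^2) = sqrt(144+324) = 21.6333
L = sqrt(468.0000 - 49) = sqrt(419.0000) = 20.4695

20.4695


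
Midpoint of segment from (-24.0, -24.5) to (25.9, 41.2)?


Mx = (-24.0 + 25.9)/2 = 1.9/2 = 0.9500
My = (-24.5 + 41.2)/2 = 16.7/2 = 8.3500

(0.9500, 8.3500)


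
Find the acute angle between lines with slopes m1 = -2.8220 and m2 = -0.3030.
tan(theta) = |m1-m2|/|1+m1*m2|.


m1-m2 = -2.519
1+m1*m2 = 1.855066
tan(theta) = |-2.519/1.855066| = 1.357903
theta = arctan(|-2.519/1.855066|) = 53.6310 degrees (acute angle)

53.6310 degrees


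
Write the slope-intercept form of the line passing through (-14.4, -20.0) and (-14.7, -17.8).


m = (2.2)/(-0.3) = -7.3333
b = y1 - m*x1 = -20.0 - (2.2*(-14.4))/(-0.3) = -20.0 - 105.6000 = -125.6000

y = -7.3333x - 125.6000


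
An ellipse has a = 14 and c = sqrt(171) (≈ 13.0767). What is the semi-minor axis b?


b^2 = 14^2 - (sqrt(171))^2 = 196 - 171 = 25
b = sqrt(25) = 5

b = 5


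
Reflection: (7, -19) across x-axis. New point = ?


Reflection rule for x-axis: (x, -y)
(7, -19) -> (7, 19)

(7, 19)


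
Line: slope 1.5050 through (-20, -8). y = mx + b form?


y + 8 = 1.5050(x + 20)
y = 1.5050x - 8 - 1.5050*(-20)
y = 1.5050x + 22.1000

y = 1.5050x + 22.1000


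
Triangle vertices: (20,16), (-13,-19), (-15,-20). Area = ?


20*(-19+ 20) = 20
-13*(-20-16) = 468
-15*(16+ 19) = -525
sum = -37
Area = |-37|/2 = 18.5000

18.5000 sq units


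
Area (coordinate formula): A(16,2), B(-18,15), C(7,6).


16*(15-6) = 144
-18*(6-2) = -72
7*(2-15) = -91
sum = -19
Area = |-19|/2 = 9.5000

9.5000 sq units


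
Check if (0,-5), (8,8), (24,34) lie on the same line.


0*(8-34) + 8*(34+ 5) + 24*(-5-8)
= 0 + 312 - 312 = 0

Yes, collinear (determinant = 0)


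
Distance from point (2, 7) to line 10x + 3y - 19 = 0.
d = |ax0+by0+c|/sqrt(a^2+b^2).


|10*2 + 3*7 - 19| = |22| = 22
sqrt(100 + 9) = sqrt(109) = 10.4403
d = 22/sqrt(109) = 2.1072

2.1072


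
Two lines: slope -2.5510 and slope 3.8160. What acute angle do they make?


m1-m2 = -6.367
1+m1*m2 = -8.734616
tan(theta) = |-6.367/(-8.734616)| = 0.728939
theta = arctan(|-6.367/(-8.734616)|) = 36.0898 degrees (acute angle)

36.0898 degrees


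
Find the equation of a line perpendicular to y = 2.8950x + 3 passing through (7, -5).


Perpendicular slope = -1/m1 = -1/2.8950 = -0.3454
b2 = y0 - m2*x0 = -5 + 7/2.8950 = -5 + 2.4180 = -2.5820

y = -0.3454x - 2.5820


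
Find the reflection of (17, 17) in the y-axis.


Reflection rule for y-axis: (-x, y)
(17, 17) -> (-17, 17)

(-17, 17)


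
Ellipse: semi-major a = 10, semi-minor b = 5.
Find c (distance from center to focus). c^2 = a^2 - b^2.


c^2 = 10^2 - 5^2 = 100 - 25 = 75
c = sqrt(75) = 8.6603

c = 8.6603


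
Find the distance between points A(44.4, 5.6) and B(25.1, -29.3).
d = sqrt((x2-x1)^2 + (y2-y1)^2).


dx = 25.1 - 44.4 = -19.3
dy = -29.3 - 5.6 = -34.9
d = sqrt(372.49 + 1218.01) = sqrt(1590.5) = 39.8811

39.8811


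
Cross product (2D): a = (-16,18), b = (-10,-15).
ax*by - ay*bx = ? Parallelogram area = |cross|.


cross = -16*(-15) - 18*(-10) = 240 + 180 = 420
Parallelogram area = |420| = 420

cross = 420, parallelogram area = 420


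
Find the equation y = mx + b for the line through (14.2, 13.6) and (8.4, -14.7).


m = (-28.3)/(-5.8) = 4.8793
b = y1 - m*x1 = 13.6 - (-28.3*14.2)/(-5.8) = 13.6 - 69.2862 = -55.6862

y = 4.8793x - 55.6862


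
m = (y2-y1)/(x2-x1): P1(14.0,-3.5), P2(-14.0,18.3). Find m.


dy = 18.3 + 3.5 = 21.8
dx = -14.0 - 14.0 = -28.0
m = 21.8/(-28.0) = -0.7786

m = -0.7786


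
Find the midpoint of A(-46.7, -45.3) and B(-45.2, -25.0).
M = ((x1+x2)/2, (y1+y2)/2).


Mx = (-46.7 - 45.2)/2 = -91.9/2 = -45.9500
My = (-45.3 - 25.0)/2 = -70.3/2 = -35.1500

(-45.9500, -35.1500)


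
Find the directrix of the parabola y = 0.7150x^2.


a = 0.7150
1/(4a) = 0.3497
directrix: y = -0.3497 = -0.3497

y = -0.3497


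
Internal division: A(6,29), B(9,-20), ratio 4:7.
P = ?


Px = (4*9 + 7*6)/11 = 78/11 = 7.0909
Py = (4*(-20) + 7*29)/11 = 123/11 = 11.1818

P = (7.0909, 11.1818)


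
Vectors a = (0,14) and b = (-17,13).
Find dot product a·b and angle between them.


a·b = 0*(-17) + 14*13 = 0 + 182 = 182
|a| = sqrt(0+196) = 14.0000
|b| = sqrt(289+169) = 21.4009
cos(theta) = 182/(sqrt(196)*sqrt(458)) = 182/sqrt(89768) = 0.607450
theta = arccos(182/sqrt(89768)) = 52.5946 degrees

a·b = 182, theta = 52.5946 deg


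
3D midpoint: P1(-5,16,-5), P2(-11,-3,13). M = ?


Mx = (-5- 11)/2 = -8.0000
My = (16- 3)/2 = 6.5000
Mz = (-5+13)/2 = 4.0000

M = (-8.0000, 6.5000, 4.0000)


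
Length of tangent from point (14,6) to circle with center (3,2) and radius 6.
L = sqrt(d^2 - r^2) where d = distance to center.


d = sqrt((14-3)^2 + (6-2)^2) = sqrt(121+16) = 11.7047
L = sqrt(137.0000 - 36) = sqrt(101.0000) = 10.0499

10.0499


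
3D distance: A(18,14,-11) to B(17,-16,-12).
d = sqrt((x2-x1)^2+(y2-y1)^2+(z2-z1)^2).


dx=-1, dy=-30, dz=-1
d = sqrt(1+900+1) = sqrt(902) = 30.0333

30.0333


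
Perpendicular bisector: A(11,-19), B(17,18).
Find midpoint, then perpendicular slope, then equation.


Midpoint = (14, -0.5)
Slope of AB = dy/dx = 37/6 = 6.1667
Perp slope = -dx/dy = -6/37 = -0.1622
b = My - (perp slope)*Mx = -0.5 + (6*14)/37 = -0.5 + 2.2703 = 1.7703

y = -0.1622x + 1.7703


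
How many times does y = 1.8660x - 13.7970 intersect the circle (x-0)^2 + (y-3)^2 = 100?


Substitute y = 1.8660x - 13.7970: (x-0)^2 + (1.8660x- 13.7970-3)^2 = 100
Expand to Ax^2 + Bx + C = 0, where b-k = -16.797
A = 1+m^2 = 4.481956
B = 2(m(b-k) - h) = 2(1.8660*(-16.797) - 0) = -62.686404
C = h^2 + (b-k)^2 - r^2 = 0 + 282.139209 - 100 = 182.139209
disc = B^2-4AC = 3929.5852 - 3265.3597 = 664.2255
disc > 0

2 intersection points


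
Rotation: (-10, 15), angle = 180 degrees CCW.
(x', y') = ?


cos(180) = -1, sin(180) = 0
x' = -10*(-1) - 15*0 = 10
y' = -10*0 + 15*(-1) = -15

(10, -15)


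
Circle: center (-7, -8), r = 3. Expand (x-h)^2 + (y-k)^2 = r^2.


(x+ 7)^2 + (y+ 8)^2 = 3^2
D = -2h = 14, E = -2k = 16
F = h^2+k^2-r^2 = 49+64-9 = 104

x^2 + y^2 + 14x + 16y + 104 = 0


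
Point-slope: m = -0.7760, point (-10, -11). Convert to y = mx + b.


y + 11 = -0.7760(x + 10)
y = -0.7760x - 11 + 0.7760*(-10)
y = -0.7760x - 18.7600

y = -0.7760x - 18.7600


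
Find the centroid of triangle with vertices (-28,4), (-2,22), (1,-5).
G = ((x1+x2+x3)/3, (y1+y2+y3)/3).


Gx = (-28- 2+1)/3 = -29/3 = -9.6667
Gy = (4+22- 5)/3 = 21/3 = 7.0000

G = (-9.6667, 7.0000)


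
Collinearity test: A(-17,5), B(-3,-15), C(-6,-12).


-17*(-15+ 12) - 3*(-12-5) - 6*(5+ 15)
= 51 + 51 - 120 = -18

No, not collinear (determinant = -18)


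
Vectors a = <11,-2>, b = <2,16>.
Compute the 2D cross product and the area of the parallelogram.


cross = 11*16 + 2*2 = 176 + 4 = 180
Parallelogram area = |180| = 180

cross = 180, parallelogram area = 180


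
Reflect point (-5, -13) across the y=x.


Reflection rule for y=x: (y, x)
(-5, -13) -> (-13, -5)

(-13, -5)


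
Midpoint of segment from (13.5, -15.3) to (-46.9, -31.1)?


Mx = (13.5 - 46.9)/2 = -33.4/2 = -16.7000
My = (-15.3 - 31.1)/2 = -46.4/2 = -23.2000

(-16.7000, -23.2000)


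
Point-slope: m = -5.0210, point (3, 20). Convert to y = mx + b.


y - 20 = -5.0210(x - 3)
y = -5.0210x + 20 + 5.0210*3
y = -5.0210x + 35.0630

y = -5.0210x + 35.0630


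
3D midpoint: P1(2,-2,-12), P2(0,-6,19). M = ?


Mx = (2+0)/2 = 1.0000
My = (-2- 6)/2 = -4.0000
Mz = (-12+19)/2 = 3.5000

M = (1.0000, -4.0000, 3.5000)


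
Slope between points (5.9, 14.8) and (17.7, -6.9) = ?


dy = -6.9 - 14.8 = -21.7
dx = 17.7 - 5.9 = 11.8
m = -21.7/11.8 = -1.8390

m = -1.8390


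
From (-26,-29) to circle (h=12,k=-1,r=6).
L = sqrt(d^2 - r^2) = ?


d = sqrt((-26-12)^2 + (-29+ 1)^2) = sqrt(1444+784) = 47.2017
L = sqrt(2228.0000 - 36) = sqrt(2192.0000) = 46.8188

46.8188


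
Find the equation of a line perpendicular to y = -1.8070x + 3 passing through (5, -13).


Perpendicular slope = -1/m1 = -1/(-1.8070) = 0.5534
b2 = y0 - m2*x0 = -13 + 5/(-1.8070) = -13 - 2.7670 = -15.7670

y = 0.5534x - 15.7670


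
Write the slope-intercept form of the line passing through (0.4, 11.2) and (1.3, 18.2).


m = (7.0)/(0.9) = 7.7778
b = y1 - m*x1 = 11.2 - (7.0*0.4)/(0.9) = 11.2 - 3.1111 = 8.0889

y = 7.7778x + 8.0889


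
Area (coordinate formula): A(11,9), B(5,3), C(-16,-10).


11*(3+ 10) = 143
5*(-10-9) = -95
-16*(9-3) = -96
sum = -48
Area = |-48|/2 = 24.0000

24.0000 sq units


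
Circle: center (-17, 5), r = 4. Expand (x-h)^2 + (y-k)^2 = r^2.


(x+ 17)^2 + (y-5)^2 = 4^2
D = -2h = 34, E = -2k = -10
F = h^2+k^2-r^2 = 289+25-16 = 298

x^2 + y^2 + 34x - 10y + 298 = 0


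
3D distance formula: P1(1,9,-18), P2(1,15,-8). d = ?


dx=0, dy=6, dz=10
d = sqrt(0+36+100) = sqrt(136) = 11.6619

11.6619


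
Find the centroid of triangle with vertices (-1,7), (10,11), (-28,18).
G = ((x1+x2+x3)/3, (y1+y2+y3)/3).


Gx = (-1+10- 28)/3 = -19/3 = -6.3333
Gy = (7+11+18)/3 = 36/3 = 12.0000

G = (-6.3333, 12.0000)


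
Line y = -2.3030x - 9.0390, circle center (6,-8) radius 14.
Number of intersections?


Substitute y = -2.3030x - 9.0390: (x-6)^2 + (-2.3030x- 9.0390+ 8)^2 = 196
Expand to Ax^2 + Bx + C = 0, where b-k = -1.039
A = 1+m^2 = 6.303809
B = 2(m(b-k) - h) = 2(-2.3030*(-1.039) - 6) = -7.214366
C = h^2 + (b-k)^2 - r^2 = 36 + 1.079521 - 196 = -158.920479
disc = B^2-4AC = 52.0471 + 4007.2174 = 4059.2645
disc > 0

2 intersection points


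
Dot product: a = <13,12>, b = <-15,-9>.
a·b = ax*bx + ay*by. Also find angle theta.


a·b = 13*(-15) + 12*(-9) = -195 - 108 = -303
|a| = sqrt(169+144) = 17.6918
|b| = sqrt(225+81) = 17.4929
cos(theta) = -303/(sqrt(313)*sqrt(306)) = -303/sqrt(95778) = -0.979061
theta = arccos(-303/sqrt(95778)) = 168.2544 degrees

a·b = -303, theta = 168.2544 deg


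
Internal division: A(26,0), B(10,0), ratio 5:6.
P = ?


Px = (5*10 + 6*26)/11 = 206/11 = 18.7273
Py = (5*0 + 6*0)/11 = 0/11 = 0

P = (18.7273, 0)


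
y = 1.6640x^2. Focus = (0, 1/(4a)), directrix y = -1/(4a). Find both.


a = 1.6640
1/(4a) = 0.1502
Focus = (0, 0.1502)
Directrix: y = -0.1502

Focus = (0, 0.1502), Directrix: y = -0.1502


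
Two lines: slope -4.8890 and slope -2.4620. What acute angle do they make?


m1-m2 = -2.427
1+m1*m2 = 13.036718
tan(theta) = |-2.427/13.036718| = 0.186166
theta = arctan(|-2.427/13.036718|) = 10.5458 degrees (acute angle)

10.5458 degrees


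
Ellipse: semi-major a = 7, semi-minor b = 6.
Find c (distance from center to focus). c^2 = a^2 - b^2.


c^2 = 7^2 - 6^2 = 49 - 36 = 13
c = sqrt(13) = 3.6056

c = 3.6056


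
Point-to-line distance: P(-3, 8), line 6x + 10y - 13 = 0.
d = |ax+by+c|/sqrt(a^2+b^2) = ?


|6*(-3) + 10*8 - 13| = |49| = 49
sqrt(36 + 100) = sqrt(136) = 11.6619
d = 49/sqrt(136) = 4.2017

4.2017


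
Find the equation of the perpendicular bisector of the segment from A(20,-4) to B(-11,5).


Midpoint = (4.5, 0.5)
Slope of AB = dy/dx = 9/(-31) = -0.2903
Perp slope = -dx/dy = 31/9 = 3.4444
b = My - (perp slope)*Mx = 0.5 + (-31*4.5)/9 = 0.5 - 15.5000 = -15.0000

y = 3.4444x - 15.0000


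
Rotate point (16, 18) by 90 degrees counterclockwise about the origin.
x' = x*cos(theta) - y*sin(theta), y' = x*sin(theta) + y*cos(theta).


cos(90) = 0, sin(90) = 1
x' = 16*0 - 18*1 = -18
y' = 16*1 + 18*0 = 16

(-18, 16)


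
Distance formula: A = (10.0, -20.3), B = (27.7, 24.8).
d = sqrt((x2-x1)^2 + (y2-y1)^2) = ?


dx = 27.7 - 10.0 = 17.7
dy = 24.8 + 20.3 = 45.1
d = sqrt(313.29 + 2034.01) = sqrt(2347.3) = 48.4489

48.4489
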